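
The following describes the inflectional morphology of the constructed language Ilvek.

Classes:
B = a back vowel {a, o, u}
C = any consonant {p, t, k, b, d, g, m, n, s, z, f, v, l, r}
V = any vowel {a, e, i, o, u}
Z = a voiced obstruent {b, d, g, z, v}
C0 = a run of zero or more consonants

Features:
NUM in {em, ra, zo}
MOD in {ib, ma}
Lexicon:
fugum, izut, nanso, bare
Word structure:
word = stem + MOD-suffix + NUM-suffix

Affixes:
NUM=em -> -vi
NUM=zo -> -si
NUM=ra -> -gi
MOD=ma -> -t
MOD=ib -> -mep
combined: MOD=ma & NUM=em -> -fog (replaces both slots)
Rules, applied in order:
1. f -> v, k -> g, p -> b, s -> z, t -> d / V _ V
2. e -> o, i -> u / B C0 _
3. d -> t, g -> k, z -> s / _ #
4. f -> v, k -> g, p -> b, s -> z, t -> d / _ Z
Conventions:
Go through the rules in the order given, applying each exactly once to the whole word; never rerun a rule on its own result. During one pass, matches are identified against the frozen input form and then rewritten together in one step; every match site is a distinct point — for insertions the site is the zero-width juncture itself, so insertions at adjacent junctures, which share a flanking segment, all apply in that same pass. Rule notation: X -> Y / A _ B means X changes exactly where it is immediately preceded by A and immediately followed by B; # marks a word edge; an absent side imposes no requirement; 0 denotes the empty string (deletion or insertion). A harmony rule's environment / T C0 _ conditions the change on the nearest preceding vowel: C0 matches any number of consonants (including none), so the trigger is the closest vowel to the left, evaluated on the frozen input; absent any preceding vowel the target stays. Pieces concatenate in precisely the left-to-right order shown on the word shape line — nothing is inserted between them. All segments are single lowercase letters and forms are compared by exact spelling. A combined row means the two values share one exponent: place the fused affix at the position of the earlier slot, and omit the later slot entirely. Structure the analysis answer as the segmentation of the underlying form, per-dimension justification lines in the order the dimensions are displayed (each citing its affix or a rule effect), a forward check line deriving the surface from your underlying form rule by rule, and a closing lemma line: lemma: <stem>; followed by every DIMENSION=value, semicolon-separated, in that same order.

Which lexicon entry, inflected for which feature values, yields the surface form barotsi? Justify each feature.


underlying: bare-t-si
NUM=zo - signalled by the affix -si
MOD=ma - signalled by the affix -t
check: baretsi -> baretsi -> barotsi -> barotsi -> barotsi
lemma: bare; NUM=zo; MOD=ma


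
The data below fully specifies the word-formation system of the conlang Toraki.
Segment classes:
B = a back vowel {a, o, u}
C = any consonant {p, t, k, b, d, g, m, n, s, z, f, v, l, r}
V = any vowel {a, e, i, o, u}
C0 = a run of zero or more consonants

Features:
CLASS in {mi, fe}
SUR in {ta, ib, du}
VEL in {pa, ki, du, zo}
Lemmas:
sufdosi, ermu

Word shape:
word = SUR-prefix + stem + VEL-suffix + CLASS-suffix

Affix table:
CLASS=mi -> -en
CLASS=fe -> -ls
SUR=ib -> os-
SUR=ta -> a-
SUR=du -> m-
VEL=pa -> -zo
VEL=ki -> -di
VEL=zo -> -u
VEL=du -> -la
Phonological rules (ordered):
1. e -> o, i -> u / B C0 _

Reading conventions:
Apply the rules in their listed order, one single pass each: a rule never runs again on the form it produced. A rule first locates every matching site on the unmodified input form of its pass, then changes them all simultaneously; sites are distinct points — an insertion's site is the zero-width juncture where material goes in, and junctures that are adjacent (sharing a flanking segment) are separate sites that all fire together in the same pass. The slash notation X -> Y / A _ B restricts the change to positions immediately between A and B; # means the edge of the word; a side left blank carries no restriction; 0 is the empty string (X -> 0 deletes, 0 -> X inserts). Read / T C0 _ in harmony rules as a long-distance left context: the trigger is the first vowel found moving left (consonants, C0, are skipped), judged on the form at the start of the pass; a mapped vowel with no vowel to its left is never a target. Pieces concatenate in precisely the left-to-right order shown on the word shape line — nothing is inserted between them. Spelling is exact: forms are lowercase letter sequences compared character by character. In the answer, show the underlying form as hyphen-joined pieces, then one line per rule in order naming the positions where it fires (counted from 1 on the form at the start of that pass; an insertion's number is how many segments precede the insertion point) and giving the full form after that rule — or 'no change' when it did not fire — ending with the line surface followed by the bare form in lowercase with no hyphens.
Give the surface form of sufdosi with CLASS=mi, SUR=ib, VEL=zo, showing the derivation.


underlying: os-sufdosi-u-en
1. e -> o, i -> u / B C0 _: fires at position(s) 9, 11: ossufdosuuon
surface: ossufdosuuon


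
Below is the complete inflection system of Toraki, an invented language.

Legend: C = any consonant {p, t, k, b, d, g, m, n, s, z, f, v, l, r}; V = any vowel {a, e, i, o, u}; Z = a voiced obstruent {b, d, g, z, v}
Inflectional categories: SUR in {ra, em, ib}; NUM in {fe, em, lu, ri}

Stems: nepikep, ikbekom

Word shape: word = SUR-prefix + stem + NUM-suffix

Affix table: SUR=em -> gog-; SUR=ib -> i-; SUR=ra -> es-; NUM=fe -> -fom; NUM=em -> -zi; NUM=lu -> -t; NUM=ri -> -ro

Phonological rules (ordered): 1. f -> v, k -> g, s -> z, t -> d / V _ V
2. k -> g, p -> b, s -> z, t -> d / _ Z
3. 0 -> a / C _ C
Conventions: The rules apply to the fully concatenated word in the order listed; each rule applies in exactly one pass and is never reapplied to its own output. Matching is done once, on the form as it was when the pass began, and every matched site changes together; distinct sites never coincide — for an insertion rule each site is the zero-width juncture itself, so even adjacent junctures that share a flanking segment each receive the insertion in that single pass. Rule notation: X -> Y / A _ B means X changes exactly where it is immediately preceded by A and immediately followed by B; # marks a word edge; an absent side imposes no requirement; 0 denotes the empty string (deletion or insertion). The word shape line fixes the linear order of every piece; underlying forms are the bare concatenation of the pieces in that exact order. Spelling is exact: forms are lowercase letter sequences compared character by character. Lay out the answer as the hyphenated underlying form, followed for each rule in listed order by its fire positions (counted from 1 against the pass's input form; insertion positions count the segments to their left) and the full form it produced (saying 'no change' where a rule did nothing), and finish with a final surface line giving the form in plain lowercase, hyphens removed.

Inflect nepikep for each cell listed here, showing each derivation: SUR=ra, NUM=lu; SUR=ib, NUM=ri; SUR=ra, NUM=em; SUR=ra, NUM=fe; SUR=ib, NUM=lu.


cell SUR=ra, NUM=lu:
underlying: es-nepikep-t
1. f -> v, k -> g, s -> z, t -> d / V _ V: fires at position(s) 7: esnepigept
2. k -> g, p -> b, s -> z, t -> d / _ Z: no change
3. 0 -> a / C _ C: inserts after position(s) 2, 9: esanepigepat
surface: esanepigepat

cell SUR=ib, NUM=ri:
underlying: i-nepikep-ro
1. f -> v, k -> g, s -> z, t -> d / V _ V: fires at position(s) 6: inepigepro
2. k -> g, p -> b, s -> z, t -> d / _ Z: no change
3. 0 -> a / C _ C: inserts after position(s) 8: inepigeparo
surface: inepigeparo

cell SUR=ra, NUM=em:
underlying: es-nepikep-zi
1. f -> v, k -> g, s -> z, t -> d / V _ V: fires at position(s) 7: esnepigepzi
2. k -> g, p -> b, s -> z, t -> d / _ Z: fires at position(s) 9: esnepigebzi
3. 0 -> a / C _ C: inserts after position(s) 2, 9: esanepigebazi
surface: esanepigebazi

cell SUR=ra, NUM=fe:
underlying: es-nepikep-fom
1. f -> v, k -> g, s -> z, t -> d / V _ V: fires at position(s) 7: esnepigepfom
2. k -> g, p -> b, s -> z, t -> d / _ Z: no change
3. 0 -> a / C _ C: inserts after position(s) 2, 9: esanepigepafom
surface: esanepigepafom

cell SUR=ib, NUM=lu:
underlying: i-nepikep-t
1. f -> v, k -> g, s -> z, t -> d / V _ V: fires at position(s) 6: inepigept
2. k -> g, p -> b, s -> z, t -> d / _ Z: no change
3. 0 -> a / C _ C: inserts after position(s) 8: inepigepat
surface: inepigepat


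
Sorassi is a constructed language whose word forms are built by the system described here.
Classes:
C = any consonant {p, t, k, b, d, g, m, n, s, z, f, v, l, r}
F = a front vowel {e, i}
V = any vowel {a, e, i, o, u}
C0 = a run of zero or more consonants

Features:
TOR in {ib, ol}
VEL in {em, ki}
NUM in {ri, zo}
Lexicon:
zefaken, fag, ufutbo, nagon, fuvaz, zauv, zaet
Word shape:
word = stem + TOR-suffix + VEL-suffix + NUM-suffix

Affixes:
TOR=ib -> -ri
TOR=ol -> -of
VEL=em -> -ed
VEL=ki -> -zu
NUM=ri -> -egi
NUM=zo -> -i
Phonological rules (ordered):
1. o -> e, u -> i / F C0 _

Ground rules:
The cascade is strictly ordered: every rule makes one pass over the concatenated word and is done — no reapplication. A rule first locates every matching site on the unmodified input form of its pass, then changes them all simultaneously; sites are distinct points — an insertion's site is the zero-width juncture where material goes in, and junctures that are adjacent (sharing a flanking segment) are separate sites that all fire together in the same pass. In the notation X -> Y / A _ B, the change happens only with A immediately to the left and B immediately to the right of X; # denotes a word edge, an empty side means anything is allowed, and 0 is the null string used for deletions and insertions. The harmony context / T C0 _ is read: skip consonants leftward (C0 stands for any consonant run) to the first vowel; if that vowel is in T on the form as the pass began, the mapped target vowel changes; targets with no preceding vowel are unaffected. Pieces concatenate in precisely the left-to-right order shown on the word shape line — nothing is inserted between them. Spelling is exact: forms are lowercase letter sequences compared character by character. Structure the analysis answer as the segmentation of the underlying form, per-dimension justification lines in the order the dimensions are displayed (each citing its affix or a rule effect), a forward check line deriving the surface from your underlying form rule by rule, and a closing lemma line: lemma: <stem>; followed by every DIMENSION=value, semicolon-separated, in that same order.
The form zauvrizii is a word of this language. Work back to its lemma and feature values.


underlying: zauv-ri-zu-i
TOR=ib - signalled by the affix -ri
VEL=ki - signalled by the affix -zu
NUM=zo - signalled by the affix -i
check: zauvrizui -> zauvrizii
lemma: zauv; TOR=ib; VEL=ki; NUM=zo


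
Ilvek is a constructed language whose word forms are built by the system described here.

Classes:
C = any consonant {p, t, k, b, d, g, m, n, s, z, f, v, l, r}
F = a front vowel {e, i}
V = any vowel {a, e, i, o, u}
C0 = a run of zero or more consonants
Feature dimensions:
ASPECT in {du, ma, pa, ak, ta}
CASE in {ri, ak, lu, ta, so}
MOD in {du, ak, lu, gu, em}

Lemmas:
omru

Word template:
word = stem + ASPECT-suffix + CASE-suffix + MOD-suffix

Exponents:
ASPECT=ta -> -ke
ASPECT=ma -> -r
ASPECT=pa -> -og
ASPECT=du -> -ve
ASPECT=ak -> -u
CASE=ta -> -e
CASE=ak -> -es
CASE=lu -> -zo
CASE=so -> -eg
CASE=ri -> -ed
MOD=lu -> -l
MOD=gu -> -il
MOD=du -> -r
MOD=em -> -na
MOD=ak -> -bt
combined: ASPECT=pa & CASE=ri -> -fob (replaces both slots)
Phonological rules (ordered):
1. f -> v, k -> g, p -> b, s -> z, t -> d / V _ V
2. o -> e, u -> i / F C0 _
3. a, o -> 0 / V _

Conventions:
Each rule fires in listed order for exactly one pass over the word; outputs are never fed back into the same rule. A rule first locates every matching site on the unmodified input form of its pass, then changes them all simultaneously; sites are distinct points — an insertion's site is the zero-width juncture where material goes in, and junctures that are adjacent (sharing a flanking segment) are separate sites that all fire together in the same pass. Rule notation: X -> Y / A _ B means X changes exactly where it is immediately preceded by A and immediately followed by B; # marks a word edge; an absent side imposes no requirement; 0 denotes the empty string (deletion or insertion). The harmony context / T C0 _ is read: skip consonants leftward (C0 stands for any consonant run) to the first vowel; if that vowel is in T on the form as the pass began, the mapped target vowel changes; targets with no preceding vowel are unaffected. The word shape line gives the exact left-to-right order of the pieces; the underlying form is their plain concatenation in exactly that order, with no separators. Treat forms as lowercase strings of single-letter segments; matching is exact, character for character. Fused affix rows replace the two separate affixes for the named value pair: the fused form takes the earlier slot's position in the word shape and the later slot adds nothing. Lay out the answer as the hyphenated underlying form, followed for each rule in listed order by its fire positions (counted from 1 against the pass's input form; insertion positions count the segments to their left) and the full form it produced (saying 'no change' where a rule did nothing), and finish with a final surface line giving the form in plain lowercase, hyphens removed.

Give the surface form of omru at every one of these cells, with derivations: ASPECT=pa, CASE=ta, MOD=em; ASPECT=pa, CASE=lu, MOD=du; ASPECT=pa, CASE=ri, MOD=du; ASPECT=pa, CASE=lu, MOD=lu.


cell ASPECT=pa, CASE=ta, MOD=em:
underlying: omru-og-e-na
1. f -> v, k -> g, p -> b, s -> z, t -> d / V _ V: no change
2. o -> e, u -> i / F C0 _: no change
3. a, o -> 0 / V _: fires at position(s) 5: omrugena
surface: omrugena

cell ASPECT=pa, CASE=lu, MOD=du:
underlying: omru-og-zo-r
1. f -> v, k -> g, p -> b, s -> z, t -> d / V _ V: no change
2. o -> e, u -> i / F C0 _: no change
3. a, o -> 0 / V _: fires at position(s) 5: omrugzor
surface: omrugzor

cell ASPECT=pa, CASE=ri, MOD=du:
underlying: omru-fob-r
1. f -> v, k -> g, p -> b, s -> z, t -> d / V _ V: fires at position(s) 5: omruvobr
2. o -> e, u -> i / F C0 _: no change
3. a, o -> 0 / V _: no change
surface: omruvobr

cell ASPECT=pa, CASE=lu, MOD=lu:
underlying: omru-og-zo-l
1. f -> v, k -> g, p -> b, s -> z, t -> d / V _ V: no change
2. o -> e, u -> i / F C0 _: no change
3. a, o -> 0 / V _: fires at position(s) 5: omrugzol
surface: omrugzol


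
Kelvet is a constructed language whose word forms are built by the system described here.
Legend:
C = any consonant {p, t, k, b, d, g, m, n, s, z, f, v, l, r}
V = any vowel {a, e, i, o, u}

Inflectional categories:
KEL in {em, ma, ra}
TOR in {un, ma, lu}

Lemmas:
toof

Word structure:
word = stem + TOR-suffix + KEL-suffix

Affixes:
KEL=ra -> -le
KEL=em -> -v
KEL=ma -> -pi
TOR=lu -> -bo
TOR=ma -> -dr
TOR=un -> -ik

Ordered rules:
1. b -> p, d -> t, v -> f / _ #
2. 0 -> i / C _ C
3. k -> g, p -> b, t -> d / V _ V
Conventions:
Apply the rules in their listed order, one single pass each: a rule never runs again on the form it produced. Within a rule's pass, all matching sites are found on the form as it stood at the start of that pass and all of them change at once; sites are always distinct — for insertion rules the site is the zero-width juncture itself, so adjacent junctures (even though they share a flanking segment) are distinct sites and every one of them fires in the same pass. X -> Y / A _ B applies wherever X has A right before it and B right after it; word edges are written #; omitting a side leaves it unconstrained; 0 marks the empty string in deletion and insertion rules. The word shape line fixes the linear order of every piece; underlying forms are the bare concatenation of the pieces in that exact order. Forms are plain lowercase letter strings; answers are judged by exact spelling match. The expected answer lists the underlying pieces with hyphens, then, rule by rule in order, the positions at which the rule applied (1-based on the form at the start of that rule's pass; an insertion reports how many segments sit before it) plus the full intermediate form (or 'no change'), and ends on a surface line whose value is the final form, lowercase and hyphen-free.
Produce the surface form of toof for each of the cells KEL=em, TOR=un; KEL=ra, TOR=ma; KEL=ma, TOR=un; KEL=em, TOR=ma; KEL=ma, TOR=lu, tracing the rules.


cell KEL=em, TOR=un:
underlying: toof-ik-v
1. b -> p, d -> t, v -> f / _ #: fires at position(s) 7: toofikf
2. 0 -> i / C _ C: inserts after position(s) 6: toofikif
3. k -> g, p -> b, t -> d / V _ V: fires at position(s) 6: toofigif
surface: toofigif

cell KEL=ra, TOR=ma:
underlying: toof-dr-le
1. b -> p, d -> t, v -> f / _ #: no change
2. 0 -> i / C _ C: inserts after position(s) 4, 5, 6: toofidirile
3. k -> g, p -> b, t -> d / V _ V: no change
surface: toofidirile

cell KEL=ma, TOR=un:
underlying: toof-ik-pi
1. b -> p, d -> t, v -> f / _ #: no change
2. 0 -> i / C _ C: inserts after position(s) 6: toofikipi
3. k -> g, p -> b, t -> d / V _ V: fires at position(s) 6, 8: toofigibi
surface: toofigibi

cell KEL=em, TOR=ma:
underlying: toof-dr-v
1. b -> p, d -> t, v -> f / _ #: fires at position(s) 7: toofdrf
2. 0 -> i / C _ C: inserts after position(s) 4, 5, 6: toofidirif
3. k -> g, p -> b, t -> d / V _ V: no change
surface: toofidirif

cell KEL=ma, TOR=lu:
underlying: toof-bo-pi
1. b -> p, d -> t, v -> f / _ #: no change
2. 0 -> i / C _ C: inserts after position(s) 4: toofibopi
3. k -> g, p -> b, t -> d / V _ V: fires at position(s) 8: toofibobi
surface: toofibobi


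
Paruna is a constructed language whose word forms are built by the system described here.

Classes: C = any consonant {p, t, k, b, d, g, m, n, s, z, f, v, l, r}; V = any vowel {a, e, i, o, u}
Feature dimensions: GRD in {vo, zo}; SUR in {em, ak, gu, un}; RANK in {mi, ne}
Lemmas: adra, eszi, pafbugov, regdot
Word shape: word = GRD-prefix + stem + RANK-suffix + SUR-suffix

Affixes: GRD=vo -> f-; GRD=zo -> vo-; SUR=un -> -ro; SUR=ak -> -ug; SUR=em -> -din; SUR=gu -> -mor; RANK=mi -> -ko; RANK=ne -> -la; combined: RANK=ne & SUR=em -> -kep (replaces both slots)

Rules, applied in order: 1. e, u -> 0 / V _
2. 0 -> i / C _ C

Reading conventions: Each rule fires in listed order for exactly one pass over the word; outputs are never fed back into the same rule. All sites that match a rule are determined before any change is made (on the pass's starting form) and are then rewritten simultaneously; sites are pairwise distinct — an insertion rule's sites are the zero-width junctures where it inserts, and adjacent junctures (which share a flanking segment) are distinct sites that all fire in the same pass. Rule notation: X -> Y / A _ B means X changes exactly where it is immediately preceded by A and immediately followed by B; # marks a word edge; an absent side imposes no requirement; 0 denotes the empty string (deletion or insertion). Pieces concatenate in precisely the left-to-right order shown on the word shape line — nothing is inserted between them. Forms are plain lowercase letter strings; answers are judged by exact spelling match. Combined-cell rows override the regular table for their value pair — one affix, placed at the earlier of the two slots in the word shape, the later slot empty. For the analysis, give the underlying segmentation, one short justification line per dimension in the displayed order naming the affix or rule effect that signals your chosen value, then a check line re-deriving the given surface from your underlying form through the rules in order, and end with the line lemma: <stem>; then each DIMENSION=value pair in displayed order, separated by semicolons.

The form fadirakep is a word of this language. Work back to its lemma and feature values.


underlying: f-adra-kep
GRD=vo - signalled by the affix f-
SUR=em - signalled by the combined affix row
RANK=ne - signalled by the combined affix row
check: fadrakep -> fadrakep -> fadirakep
lemma: adra; GRD=vo; SUR=em; RANK=ne


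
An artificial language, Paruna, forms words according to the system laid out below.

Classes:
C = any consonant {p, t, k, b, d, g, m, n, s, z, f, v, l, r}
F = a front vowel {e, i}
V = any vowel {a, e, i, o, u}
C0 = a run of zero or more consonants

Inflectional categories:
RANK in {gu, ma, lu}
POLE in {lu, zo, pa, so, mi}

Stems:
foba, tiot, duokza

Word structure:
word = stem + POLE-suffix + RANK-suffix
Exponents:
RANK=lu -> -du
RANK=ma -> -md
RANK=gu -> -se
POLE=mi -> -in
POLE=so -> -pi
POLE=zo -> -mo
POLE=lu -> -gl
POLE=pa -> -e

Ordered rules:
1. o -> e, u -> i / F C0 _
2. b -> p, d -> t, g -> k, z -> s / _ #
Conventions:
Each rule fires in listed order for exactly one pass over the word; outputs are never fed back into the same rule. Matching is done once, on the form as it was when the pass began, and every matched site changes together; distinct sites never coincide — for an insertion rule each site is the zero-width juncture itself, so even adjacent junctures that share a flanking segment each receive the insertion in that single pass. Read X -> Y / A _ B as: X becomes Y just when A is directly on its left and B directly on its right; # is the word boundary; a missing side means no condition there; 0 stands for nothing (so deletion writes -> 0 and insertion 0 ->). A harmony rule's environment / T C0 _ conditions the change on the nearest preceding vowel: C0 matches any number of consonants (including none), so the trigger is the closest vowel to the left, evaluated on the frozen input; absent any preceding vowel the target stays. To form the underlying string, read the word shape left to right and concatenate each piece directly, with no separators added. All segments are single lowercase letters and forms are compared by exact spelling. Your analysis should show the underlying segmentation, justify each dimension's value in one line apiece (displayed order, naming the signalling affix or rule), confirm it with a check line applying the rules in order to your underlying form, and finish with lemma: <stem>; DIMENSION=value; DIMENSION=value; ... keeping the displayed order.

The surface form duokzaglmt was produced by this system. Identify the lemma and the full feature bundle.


underlying: duokza-gl-md
RANK=ma - signalled by the affix -md
POLE=lu - signalled by the affix -gl
check: duokzaglmd -> duokzaglmd -> duokzaglmt
lemma: duokza; RANK=ma; POLE=lu


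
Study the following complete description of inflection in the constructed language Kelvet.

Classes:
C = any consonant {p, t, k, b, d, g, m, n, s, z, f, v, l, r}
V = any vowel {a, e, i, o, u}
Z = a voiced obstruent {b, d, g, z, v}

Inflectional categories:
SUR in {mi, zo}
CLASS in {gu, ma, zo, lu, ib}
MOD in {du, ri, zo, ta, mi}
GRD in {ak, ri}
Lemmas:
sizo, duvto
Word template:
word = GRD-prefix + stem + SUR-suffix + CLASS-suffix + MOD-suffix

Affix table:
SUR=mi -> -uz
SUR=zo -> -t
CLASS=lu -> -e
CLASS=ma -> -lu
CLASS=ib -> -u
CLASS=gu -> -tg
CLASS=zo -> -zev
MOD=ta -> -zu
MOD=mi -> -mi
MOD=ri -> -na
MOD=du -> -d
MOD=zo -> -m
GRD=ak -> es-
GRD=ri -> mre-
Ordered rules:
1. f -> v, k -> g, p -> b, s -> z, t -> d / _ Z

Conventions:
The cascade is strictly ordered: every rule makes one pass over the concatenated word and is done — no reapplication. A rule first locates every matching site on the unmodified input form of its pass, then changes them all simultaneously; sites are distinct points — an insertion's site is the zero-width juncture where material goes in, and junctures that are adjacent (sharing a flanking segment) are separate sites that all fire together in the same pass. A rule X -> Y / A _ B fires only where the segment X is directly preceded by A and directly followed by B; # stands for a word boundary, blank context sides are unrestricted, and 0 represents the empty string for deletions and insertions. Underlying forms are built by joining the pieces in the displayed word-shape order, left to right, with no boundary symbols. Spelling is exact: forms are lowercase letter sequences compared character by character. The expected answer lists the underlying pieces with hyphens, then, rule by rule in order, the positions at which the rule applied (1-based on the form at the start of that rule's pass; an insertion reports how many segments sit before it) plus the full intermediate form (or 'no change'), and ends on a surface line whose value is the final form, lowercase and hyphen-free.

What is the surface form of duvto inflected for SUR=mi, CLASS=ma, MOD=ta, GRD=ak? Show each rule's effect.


underlying: es-duvto-uz-lu-zu
1. f -> v, k -> g, p -> b, s -> z, t -> d / _ Z: fires at position(s) 2: ezduvtouzluzu
surface: ezduvtouzluzu


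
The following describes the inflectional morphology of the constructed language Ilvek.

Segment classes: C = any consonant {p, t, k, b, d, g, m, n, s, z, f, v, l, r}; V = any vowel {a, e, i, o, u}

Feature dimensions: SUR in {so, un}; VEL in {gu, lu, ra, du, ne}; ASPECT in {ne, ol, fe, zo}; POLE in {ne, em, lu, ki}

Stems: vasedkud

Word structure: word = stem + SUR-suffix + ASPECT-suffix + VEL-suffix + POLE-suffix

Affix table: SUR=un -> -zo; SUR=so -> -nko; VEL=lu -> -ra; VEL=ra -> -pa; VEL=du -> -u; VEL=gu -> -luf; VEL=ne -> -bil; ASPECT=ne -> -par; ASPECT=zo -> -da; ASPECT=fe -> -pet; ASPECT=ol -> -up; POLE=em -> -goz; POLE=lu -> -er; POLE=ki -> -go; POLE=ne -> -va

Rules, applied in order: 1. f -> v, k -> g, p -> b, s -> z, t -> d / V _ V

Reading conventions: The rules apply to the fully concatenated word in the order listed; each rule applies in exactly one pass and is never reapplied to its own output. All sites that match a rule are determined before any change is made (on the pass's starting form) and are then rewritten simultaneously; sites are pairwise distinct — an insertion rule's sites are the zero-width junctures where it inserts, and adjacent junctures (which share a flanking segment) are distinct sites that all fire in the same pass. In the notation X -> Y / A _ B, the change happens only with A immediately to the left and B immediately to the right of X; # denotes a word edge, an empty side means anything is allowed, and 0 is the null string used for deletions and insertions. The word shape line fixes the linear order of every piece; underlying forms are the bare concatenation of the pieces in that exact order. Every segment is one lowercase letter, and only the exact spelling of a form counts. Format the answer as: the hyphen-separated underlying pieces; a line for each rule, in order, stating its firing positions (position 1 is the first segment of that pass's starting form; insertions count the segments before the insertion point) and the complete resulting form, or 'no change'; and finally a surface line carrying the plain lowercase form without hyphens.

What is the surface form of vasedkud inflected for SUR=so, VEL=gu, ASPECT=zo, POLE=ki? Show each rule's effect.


underlying: vasedkud-nko-da-luf-go
1. f -> v, k -> g, p -> b, s -> z, t -> d / V _ V: fires at position(s) 3: vazedkudnkodalufgo
surface: vazedkudnkodalufgo


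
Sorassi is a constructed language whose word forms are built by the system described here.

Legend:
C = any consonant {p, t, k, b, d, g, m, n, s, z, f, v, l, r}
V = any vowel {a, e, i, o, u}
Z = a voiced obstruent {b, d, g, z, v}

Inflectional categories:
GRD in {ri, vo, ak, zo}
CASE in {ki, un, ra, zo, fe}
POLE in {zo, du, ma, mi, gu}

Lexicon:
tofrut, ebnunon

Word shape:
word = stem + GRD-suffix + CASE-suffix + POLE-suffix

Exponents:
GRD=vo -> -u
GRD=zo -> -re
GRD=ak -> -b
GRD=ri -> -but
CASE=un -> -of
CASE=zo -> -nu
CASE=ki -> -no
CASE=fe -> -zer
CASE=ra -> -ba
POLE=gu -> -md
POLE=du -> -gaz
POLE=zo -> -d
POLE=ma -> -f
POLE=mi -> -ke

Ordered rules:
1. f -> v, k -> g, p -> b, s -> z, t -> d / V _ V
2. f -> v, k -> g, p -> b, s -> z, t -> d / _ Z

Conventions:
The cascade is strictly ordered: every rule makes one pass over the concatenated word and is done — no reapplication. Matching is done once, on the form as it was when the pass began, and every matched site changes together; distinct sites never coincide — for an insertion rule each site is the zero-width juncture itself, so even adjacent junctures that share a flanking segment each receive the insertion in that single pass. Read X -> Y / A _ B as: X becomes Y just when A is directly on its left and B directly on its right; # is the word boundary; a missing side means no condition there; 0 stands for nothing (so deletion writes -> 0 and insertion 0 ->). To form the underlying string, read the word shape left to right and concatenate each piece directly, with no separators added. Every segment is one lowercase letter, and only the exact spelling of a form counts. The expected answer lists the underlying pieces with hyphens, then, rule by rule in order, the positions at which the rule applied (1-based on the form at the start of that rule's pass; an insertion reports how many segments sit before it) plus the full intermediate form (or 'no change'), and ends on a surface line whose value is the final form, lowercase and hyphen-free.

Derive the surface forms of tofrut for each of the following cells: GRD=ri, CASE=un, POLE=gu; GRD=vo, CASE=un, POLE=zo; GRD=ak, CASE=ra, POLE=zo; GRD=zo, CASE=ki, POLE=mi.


cell GRD=ri, CASE=un, POLE=gu:
underlying: tofrut-but-of-md
1. f -> v, k -> g, p -> b, s -> z, t -> d / V _ V: fires at position(s) 9: tofrutbudofmd
2. f -> v, k -> g, p -> b, s -> z, t -> d / _ Z: fires at position(s) 6: tofrudbudofmd
surface: tofrudbudofmd

cell GRD=vo, CASE=un, POLE=zo:
underlying: tofrut-u-of-d
1. f -> v, k -> g, p -> b, s -> z, t -> d / V _ V: fires at position(s) 6: tofruduofd
2. f -> v, k -> g, p -> b, s -> z, t -> d / _ Z: fires at position(s) 9: tofruduovd
surface: tofruduovd

cell GRD=ak, CASE=ra, POLE=zo:
underlying: tofrut-b-ba-d
1. f -> v, k -> g, p -> b, s -> z, t -> d / V _ V: no change
2. f -> v, k -> g, p -> b, s -> z, t -> d / _ Z: fires at position(s) 6: tofrudbbad
surface: tofrudbbad

cell GRD=zo, CASE=ki, POLE=mi:
underlying: tofrut-re-no-ke
1. f -> v, k -> g, p -> b, s -> z, t -> d / V _ V: fires at position(s) 11: tofrutrenoge
2. f -> v, k -> g, p -> b, s -> z, t -> d / _ Z: no change
surface: tofrutrenoge


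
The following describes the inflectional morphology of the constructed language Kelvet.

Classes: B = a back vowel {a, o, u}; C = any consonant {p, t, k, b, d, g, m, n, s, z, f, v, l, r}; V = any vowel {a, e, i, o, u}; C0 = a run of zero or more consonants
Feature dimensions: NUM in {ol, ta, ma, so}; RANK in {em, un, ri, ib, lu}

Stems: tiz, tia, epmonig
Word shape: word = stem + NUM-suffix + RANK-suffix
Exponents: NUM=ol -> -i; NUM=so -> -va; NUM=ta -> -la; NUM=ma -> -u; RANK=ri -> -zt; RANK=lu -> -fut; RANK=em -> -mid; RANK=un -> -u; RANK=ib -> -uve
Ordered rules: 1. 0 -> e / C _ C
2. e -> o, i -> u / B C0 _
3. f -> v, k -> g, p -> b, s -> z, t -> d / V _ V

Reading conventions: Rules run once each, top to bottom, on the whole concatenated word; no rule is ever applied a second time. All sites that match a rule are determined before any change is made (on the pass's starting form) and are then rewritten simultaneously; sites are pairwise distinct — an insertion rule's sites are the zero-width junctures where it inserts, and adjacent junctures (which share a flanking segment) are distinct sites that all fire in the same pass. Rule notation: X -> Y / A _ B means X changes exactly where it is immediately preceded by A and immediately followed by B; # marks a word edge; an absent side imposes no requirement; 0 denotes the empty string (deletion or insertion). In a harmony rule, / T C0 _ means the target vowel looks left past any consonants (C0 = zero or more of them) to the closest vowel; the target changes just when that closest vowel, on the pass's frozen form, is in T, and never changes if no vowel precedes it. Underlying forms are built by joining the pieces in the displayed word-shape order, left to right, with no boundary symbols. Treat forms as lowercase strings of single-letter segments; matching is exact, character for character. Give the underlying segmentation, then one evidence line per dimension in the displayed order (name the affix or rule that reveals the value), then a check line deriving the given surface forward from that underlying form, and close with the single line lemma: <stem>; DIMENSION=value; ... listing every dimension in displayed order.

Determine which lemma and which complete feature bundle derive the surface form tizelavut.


underlying: tiz-la-fut
NUM=ta - signalled by the affix -la
RANK=lu - signalled by the affix -fut
check: tizlafut -> tizelafut -> tizelafut -> tizelavut
lemma: tiz; NUM=ta; RANK=lu


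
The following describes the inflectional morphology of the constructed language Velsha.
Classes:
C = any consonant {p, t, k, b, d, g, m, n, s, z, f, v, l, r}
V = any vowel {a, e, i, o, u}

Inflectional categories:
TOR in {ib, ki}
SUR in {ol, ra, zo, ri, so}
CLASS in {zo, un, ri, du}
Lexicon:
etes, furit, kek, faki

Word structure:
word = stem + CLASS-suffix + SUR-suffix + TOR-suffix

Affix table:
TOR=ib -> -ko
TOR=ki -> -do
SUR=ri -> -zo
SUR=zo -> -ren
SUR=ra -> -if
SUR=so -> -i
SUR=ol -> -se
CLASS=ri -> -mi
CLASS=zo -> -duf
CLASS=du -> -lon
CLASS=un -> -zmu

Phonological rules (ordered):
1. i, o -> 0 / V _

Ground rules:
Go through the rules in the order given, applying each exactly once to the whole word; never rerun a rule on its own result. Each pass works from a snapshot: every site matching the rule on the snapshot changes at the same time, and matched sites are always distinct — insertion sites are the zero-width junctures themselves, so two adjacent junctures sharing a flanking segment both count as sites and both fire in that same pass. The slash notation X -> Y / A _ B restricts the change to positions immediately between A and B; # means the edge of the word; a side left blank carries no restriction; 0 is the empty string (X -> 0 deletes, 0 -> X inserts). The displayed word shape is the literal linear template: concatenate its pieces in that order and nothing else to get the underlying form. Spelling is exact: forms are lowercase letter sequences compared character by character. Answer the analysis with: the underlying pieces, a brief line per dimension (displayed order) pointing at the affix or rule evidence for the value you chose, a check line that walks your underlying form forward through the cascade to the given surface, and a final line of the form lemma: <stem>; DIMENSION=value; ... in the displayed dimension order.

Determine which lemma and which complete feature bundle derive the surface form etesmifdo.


underlying: etes-mi-if-do
TOR=ki - signalled by the affix -do
SUR=ra - signalled by the affix -if
CLASS=ri - signalled by the affix -mi
check: etesmiifdo -> etesmifdo
lemma: etes; TOR=ki; SUR=ra; CLASS=ri


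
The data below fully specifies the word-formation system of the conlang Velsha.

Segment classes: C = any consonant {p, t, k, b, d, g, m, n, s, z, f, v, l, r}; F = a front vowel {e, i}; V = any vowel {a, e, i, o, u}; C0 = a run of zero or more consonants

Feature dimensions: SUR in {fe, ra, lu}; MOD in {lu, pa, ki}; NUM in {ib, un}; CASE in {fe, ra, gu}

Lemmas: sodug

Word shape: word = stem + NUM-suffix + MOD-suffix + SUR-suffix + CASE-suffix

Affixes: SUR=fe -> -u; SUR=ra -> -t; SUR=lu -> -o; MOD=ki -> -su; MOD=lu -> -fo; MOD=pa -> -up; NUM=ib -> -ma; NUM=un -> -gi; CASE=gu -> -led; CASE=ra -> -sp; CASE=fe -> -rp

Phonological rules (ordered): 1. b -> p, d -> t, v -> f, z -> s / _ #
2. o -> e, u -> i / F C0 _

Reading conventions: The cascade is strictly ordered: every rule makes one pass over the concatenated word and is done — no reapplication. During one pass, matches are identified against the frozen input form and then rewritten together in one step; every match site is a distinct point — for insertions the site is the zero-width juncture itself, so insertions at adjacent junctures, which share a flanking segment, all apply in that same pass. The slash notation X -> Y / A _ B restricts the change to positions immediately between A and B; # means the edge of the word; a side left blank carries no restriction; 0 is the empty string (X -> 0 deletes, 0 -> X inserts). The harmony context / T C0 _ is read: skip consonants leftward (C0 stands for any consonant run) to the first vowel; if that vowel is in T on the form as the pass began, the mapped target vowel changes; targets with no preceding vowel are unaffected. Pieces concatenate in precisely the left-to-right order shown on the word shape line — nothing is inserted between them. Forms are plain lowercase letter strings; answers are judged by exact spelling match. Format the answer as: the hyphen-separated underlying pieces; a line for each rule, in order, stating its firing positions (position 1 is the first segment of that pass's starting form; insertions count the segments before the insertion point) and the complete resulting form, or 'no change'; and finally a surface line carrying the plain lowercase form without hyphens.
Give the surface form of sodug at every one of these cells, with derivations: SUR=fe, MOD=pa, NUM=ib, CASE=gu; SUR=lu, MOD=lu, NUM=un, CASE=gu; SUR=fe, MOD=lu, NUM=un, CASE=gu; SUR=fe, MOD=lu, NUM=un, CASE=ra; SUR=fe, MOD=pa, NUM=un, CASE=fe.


cell SUR=fe, MOD=pa, NUM=ib, CASE=gu:
underlying: sodug-ma-up-u-led
1. b -> p, d -> t, v -> f, z -> s / _ #: fires at position(s) 13: sodugmaupulet
2. o -> e, u -> i / F C0 _: no change
surface: sodugmaupulet

cell SUR=lu, MOD=lu, NUM=un, CASE=gu:
underlying: sodug-gi-fo-o-led
1. b -> p, d -> t, v -> f, z -> s / _ #: fires at position(s) 13: soduggifoolet
2. o -> e, u -> i / F C0 _: fires at position(s) 9: soduggifeolet
surface: soduggifeolet

cell SUR=fe, MOD=lu, NUM=un, CASE=gu:
underlying: sodug-gi-fo-u-led
1. b -> p, d -> t, v -> f, z -> s / _ #: fires at position(s) 13: soduggifoulet
2. o -> e, u -> i / F C0 _: fires at position(s) 9: soduggifeulet
surface: soduggifeulet

cell SUR=fe, MOD=lu, NUM=un, CASE=ra:
underlying: sodug-gi-fo-u-sp
1. b -> p, d -> t, v -> f, z -> s / _ #: no change
2. o -> e, u -> i / F C0 _: fires at position(s) 9: soduggifeusp
surface: soduggifeusp

cell SUR=fe, MOD=pa, NUM=un, CASE=fe:
underlying: sodug-gi-up-u-rp
1. b -> p, d -> t, v -> f, z -> s / _ #: no change
2. o -> e, u -> i / F C0 _: fires at position(s) 8: soduggiipurp
surface: soduggiipurp


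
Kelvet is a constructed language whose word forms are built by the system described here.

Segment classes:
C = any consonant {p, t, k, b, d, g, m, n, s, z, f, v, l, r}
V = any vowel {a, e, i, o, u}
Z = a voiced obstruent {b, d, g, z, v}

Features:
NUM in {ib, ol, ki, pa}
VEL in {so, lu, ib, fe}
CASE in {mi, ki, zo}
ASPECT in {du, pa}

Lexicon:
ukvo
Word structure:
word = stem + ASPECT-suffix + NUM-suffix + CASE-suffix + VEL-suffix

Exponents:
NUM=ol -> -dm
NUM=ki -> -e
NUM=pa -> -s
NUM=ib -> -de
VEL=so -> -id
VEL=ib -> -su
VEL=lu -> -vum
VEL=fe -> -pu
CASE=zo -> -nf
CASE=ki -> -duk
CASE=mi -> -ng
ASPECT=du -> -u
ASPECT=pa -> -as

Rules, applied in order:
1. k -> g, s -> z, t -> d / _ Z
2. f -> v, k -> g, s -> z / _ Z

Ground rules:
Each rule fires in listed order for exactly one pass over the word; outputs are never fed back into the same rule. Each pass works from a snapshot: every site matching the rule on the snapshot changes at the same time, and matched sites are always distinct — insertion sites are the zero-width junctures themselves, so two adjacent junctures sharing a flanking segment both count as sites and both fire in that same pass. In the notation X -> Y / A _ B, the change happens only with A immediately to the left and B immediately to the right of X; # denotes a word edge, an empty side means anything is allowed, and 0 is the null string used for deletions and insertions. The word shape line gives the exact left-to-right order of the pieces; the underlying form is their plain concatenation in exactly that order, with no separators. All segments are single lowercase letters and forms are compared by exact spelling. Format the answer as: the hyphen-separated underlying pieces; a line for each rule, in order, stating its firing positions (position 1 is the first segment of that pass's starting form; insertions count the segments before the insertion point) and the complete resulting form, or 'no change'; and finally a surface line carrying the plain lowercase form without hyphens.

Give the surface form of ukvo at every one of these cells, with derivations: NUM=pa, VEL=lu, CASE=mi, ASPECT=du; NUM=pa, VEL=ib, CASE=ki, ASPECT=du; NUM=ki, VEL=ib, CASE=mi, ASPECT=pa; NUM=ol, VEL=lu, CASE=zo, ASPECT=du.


cell NUM=pa, VEL=lu, CASE=mi, ASPECT=du:
underlying: ukvo-u-s-ng-vum
1. k -> g, s -> z, t -> d / _ Z: fires at position(s) 2: ugvousngvum
2. f -> v, k -> g, s -> z / _ Z: no change
surface: ugvousngvum

cell NUM=pa, VEL=ib, CASE=ki, ASPECT=du:
underlying: ukvo-u-s-duk-su
1. k -> g, s -> z, t -> d / _ Z: fires at position(s) 2, 6: ugvouzduksu
2. f -> v, k -> g, s -> z / _ Z: no change
surface: ugvouzduksu

cell NUM=ki, VEL=ib, CASE=mi, ASPECT=pa:
underlying: ukvo-as-e-ng-su
1. k -> g, s -> z, t -> d / _ Z: fires at position(s) 2: ugvoasengsu
2. f -> v, k -> g, s -> z / _ Z: no change
surface: ugvoasengsu

cell NUM=ol, VEL=lu, CASE=zo, ASPECT=du:
underlying: ukvo-u-dm-nf-vum
1. k -> g, s -> z, t -> d / _ Z: fires at position(s) 2: ugvoudmnfvum
2. f -> v, k -> g, s -> z / _ Z: fires at position(s) 9: ugvoudmnvvum
surface: ugvoudmnvvum
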